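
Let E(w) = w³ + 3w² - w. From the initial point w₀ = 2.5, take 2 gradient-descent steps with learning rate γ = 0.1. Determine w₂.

E′(w) = 3w² + 6w - 1
w₁ = 2.5 − 0.1·32.75 = -0.775
w₂ = -0.775 − 0.1·(-3.848125) = -0.3901875

-0.3901875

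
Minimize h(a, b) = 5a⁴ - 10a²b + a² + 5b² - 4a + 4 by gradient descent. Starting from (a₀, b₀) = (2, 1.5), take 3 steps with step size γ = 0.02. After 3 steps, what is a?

0.2077952

∇h = (20a³ - 20ab + 2a - 4, -10a² + 10b)
(a₁, b₁) = (2, 1.5) − 0.02·(100, -25) = (0, 2)
(a₂, b₂) = (0, 2) − 0.02·(-4, 20) = (0.08, 1.6)
(a₃, b₃) = (0.08, 1.6) − 0.02·(-6.38976, 15.936) = (0.2077952, 1.28128)
a = 0.2077952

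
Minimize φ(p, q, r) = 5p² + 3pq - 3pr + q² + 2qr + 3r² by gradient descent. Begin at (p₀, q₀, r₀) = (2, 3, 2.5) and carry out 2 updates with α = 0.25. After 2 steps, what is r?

-1.28125

∇φ = (10p + 3q - 3r, 3p + 2q + 2r, -3p + 2q + 6r)
(p₁, q₁, r₁) = (2, 3, 2.5) − 0.25·(21.5, 17, 15) = (-3.375, -1.25, -1.25)
(p₂, q₂, r₂) = (-3.375, -1.25, -1.25) − 0.25·(-33.75, -15.125, 0.125) = (5.0625, 2.53125, -1.28125)
r = -1.28125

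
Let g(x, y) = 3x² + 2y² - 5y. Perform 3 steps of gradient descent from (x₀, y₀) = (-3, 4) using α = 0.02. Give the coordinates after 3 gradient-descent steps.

∇g = (6x, 4y - 5)
(x₁, y₁) = (-3, 4) − 0.02·(-18, 11) = (-2.64, 3.78)
(x₂, y₂) = (-2.64, 3.78) − 0.02·(-15.84, 10.12) = (-2.3232, 3.5776)
(x₃, y₃) = (-2.3232, 3.5776) − 0.02·(-13.9392, 9.3104) = (-2.044416, 3.391392)

(-2.044416, 3.391392)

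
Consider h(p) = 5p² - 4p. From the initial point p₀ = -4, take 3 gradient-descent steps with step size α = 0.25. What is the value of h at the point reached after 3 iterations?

h′(p) = 10p - 4
Step 1: h′(-4) = -44; p₁ = -4 − 0.25·(-44) = 7
Step 2: h′(7) = 66; p₂ = 7 − 0.25·66 = -9.5
Step 3: h′(-9.5) = -99; p₃ = -9.5 − 0.25·(-99) = 15.25
h(15.25) = 1101.8125

1101.8125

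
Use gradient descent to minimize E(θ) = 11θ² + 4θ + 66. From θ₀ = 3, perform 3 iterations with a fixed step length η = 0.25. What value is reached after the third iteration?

E′(θ) = 22θ + 4
θ₁ = 3 − 0.25·70 = -14.5
θ₂ = -14.5 − 0.25·(-315) = 64.25
θ₃ = 64.25 − 0.25·1417.5 = -290.125

-290.125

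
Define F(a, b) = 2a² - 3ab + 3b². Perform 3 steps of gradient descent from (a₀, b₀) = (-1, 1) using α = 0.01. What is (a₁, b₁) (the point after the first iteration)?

(-0.93, 0.91)

∇F = (4a - 3b, -3a + 6b)
Step 1: at (-1, 1), ∇F = (-7, 9) → (-1, 1) − 0.01·(-7, 9) = (-0.93, 0.91)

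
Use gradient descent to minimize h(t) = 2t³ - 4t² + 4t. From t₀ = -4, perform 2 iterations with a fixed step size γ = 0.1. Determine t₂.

-208.864

h′(t) = 6t² - 8t + 4
t₁ = -4 − 0.1·132 = -17.2
t₂ = -17.2 − 0.1·1916.64 = -208.864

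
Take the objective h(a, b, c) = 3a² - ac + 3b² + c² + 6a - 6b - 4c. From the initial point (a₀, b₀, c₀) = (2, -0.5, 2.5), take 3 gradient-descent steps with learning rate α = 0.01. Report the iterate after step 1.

(1.845, -0.41, 2.51)

∇h = (6a - c + 6, 6b - 6, -a + 2c - 4)
Step 1: at (2, -0.5, 2.5), ∇h = (15.5, -9, -1) → (2, -0.5, 2.5) − 0.01·(15.5, -9, -1) = (1.845, -0.41, 2.51)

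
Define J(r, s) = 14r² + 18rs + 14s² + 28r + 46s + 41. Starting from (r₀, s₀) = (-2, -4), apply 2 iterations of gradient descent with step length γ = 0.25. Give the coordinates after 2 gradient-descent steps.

(-241.75, -244)

∇J = (28r + 18s + 28, 18r + 28s + 46)
Step 1: at (-2, -4), ∇J = (-100, -102) → (-2, -4) − 0.25·(-100, -102) = (23, 21.5)
Step 2: at (23, 21.5), ∇J = (1059, 1062) → (23, 21.5) − 0.25·(1059, 1062) = (-241.75, -244)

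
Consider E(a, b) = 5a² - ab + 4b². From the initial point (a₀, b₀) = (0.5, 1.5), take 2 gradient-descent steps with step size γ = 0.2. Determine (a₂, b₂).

∇E = (10a - b, -a + 8b)
Step 1: at (0.5, 1.5), ∇E = (3.5, 11.5) → (0.5, 1.5) − 0.2·(3.5, 11.5) = (-0.2, -0.8)
Step 2: at (-0.2, -0.8), ∇E = (-1.2, -6.2) → (-0.2, -0.8) − 0.2·(-1.2, -6.2) = (0.04, 0.44)

(0.04, 0.44)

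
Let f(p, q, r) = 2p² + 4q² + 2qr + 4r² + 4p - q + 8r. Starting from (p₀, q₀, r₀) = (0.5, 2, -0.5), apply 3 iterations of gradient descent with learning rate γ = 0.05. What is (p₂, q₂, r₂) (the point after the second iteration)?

(-0.04, 0.92, -1.07)

∇f = (4p + 4, 8q + 2r - 1, 2q + 8r + 8)
Step 1: at (0.5, 2, -0.5), ∇f = (6, 14, 8) → (0.5, 2, -0.5) − 0.05·(6, 14, 8) = (0.2, 1.3, -0.9)
Step 2: at (0.2, 1.3, -0.9), ∇f = (4.8, 7.6, 3.4) → (0.2, 1.3, -0.9) − 0.05·(4.8, 7.6, 3.4) = (-0.04, 0.92, -1.07)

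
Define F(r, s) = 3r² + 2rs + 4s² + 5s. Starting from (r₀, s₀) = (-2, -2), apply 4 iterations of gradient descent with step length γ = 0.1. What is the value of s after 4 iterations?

∇F = (6r + 2s, 2r + 8s + 5)
(r₁, s₁) = (-2, -2) − 0.1·(-16, -15) = (-0.4, -0.5)
(r₂, s₂) = (-0.4, -0.5) − 0.1·(-3.4, 0.2) = (-0.06, -0.52)
(r₃, s₃) = (-0.06, -0.52) − 0.1·(-1.4, 0.72) = (0.08, -0.592)
(r₄, s₄) = (0.08, -0.592) − 0.1·(-0.704, 0.424) = (0.1504, -0.6344)
s = -0.6344

-0.6344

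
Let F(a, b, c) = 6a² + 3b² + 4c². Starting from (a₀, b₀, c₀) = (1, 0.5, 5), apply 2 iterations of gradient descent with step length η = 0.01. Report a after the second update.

0.7744

∇F = (12a, 6b, 8c)
(a₁, b₁, c₁) = (1, 0.5, 5) − 0.01·(12, 3, 40) = (0.88, 0.47, 4.6)
(a₂, b₂, c₂) = (0.88, 0.47, 4.6) − 0.01·(10.56, 2.82, 36.8) = (0.7744, 0.4418, 4.232)
a = 0.7744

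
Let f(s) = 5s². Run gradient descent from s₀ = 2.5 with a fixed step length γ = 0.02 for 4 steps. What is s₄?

1.024

f′(s) = 10s
s₁ = 2.5 − 0.02·25 = 2
s₂ = 2 − 0.02·20 = 1.6
s₃ = 1.6 − 0.02·16 = 1.28
s₄ = 1.28 − 0.02·12.8 = 1.024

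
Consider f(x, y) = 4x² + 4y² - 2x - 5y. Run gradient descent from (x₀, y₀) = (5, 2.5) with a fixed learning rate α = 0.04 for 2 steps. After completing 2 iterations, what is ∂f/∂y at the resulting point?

6.936

∇f = (8x - 2, 8y - 5)
Step 1: at (5, 2.5), ∇f = (38, 15) → (5, 2.5) − 0.04·(38, 15) = (3.48, 1.9)
Step 2: at (3.48, 1.9), ∇f = (25.84, 10.2) → (3.48, 1.9) − 0.04·(25.84, 10.2) = (2.4464, 1.492)
∂f/∂y at (2.4464, 1.492) = 6.936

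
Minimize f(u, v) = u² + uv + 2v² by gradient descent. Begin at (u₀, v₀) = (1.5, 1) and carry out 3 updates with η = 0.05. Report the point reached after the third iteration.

∇f = (2u + v, u + 4v)
Step 1: at (1.5, 1), ∇f = (4, 5.5) → (1.5, 1) − 0.05·(4, 5.5) = (1.3, 0.725)
Step 2: at (1.3, 0.725), ∇f = (3.325, 4.2) → (1.3, 0.725) − 0.05·(3.325, 4.2) = (1.13375, 0.515)
Step 3: at (1.13375, 0.515), ∇f = (2.7825, 3.19375) → (1.13375, 0.515) − 0.05·(2.7825, 3.19375) = (0.994625, 0.3553125)

(0.994625, 0.3553125)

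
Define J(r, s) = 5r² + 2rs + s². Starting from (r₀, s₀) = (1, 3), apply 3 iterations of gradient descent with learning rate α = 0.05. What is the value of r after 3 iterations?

-0.312

∇J = (10r + 2s, 2r + 2s)
Step 1: at (1, 3), ∇J = (16, 8) → (1, 3) − 0.05·(16, 8) = (0.2, 2.6)
Step 2: at (0.2, 2.6), ∇J = (7.2, 5.6) → (0.2, 2.6) − 0.05·(7.2, 5.6) = (-0.16, 2.32)
Step 3: at (-0.16, 2.32), ∇J = (3.04, 4.32) → (-0.16, 2.32) − 0.05·(3.04, 4.32) = (-0.312, 2.104)
r = -0.312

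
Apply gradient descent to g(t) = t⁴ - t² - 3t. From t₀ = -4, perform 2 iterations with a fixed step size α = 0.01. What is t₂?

-1.35748204

g′(t) = 4t³ - 2t - 3
Step 1: g′(-4) = -251; t₁ = -4 − 0.01·(-251) = -1.49
Step 2: g′(-1.49) = -13.251796; t₂ = -1.49 − 0.01·(-13.251796) = -1.35748204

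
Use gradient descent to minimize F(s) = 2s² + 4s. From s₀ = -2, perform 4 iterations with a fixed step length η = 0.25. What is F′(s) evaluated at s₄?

F′(s) = 4s + 4
s₁ = -2 − 0.25·(-4) = -1
s₂ = -1 − 0.25·0 = -1
s₃ = -1 − 0.25·0 = -1
s₄ = -1 − 0.25·0 = -1
F′(s) at (-1) = 0

0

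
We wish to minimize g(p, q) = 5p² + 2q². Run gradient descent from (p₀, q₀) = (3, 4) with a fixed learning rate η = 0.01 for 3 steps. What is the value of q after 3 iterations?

3.538944

∇g = (10p, 4q)
Step 1: at (3, 4), ∇g = (30, 16) → (3, 4) − 0.01·(30, 16) = (2.7, 3.84)
Step 2: at (2.7, 3.84), ∇g = (27, 15.36) → (2.7, 3.84) − 0.01·(27, 15.36) = (2.43, 3.6864)
Step 3: at (2.43, 3.6864), ∇g = (24.3, 14.7456) → (2.43, 3.6864) − 0.01·(24.3, 14.7456) = (2.187, 3.538944)
q = 3.538944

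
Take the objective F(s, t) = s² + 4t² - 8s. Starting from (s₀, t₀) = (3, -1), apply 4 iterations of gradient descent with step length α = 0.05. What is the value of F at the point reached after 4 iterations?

-15.50234815

∇F = (2s - 8, 8t)
(s₁, t₁) = (3, -1) − 0.05·(-2, -8) = (3.1, -0.6)
(s₂, t₂) = (3.1, -0.6) − 0.05·(-1.8, -4.8) = (3.19, -0.36)
(s₃, t₃) = (3.19, -0.36) − 0.05·(-1.62, -2.88) = (3.271, -0.216)
(s₄, t₄) = (3.271, -0.216) − 0.05·(-1.458, -1.728) = (3.3439, -0.1296)
F(3.3439, -0.1296) = -15.50234815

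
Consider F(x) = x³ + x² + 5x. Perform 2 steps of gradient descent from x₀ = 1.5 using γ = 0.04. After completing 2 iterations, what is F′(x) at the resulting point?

F′(x) = 3x² + 2x + 5
Step 1: F′(1.5) = 14.75; x₁ = 1.5 − 0.04·14.75 = 0.91
Step 2: F′(0.91) = 9.3043; x₂ = 0.91 − 0.04·9.3043 = 0.537828
F′(x) at (0.537828) = 6.943432872752

6.943432872752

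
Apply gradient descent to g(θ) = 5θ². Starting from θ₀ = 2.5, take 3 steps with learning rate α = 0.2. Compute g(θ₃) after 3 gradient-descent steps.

31.25

g′(θ) = 10θ
θ₁ = 2.5 − 0.2·25 = -2.5
θ₂ = -2.5 − 0.2·(-25) = 2.5
θ₃ = 2.5 − 0.2·25 = -2.5
g(-2.5) = 31.25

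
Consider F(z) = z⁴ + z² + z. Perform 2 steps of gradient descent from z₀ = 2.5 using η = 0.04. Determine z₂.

F′(z) = 4z³ + 2z + 1
z₁ = 2.5 − 0.04·68.5 = -0.24
z₂ = -0.24 − 0.04·0.464704 = -0.25858816

-0.25858816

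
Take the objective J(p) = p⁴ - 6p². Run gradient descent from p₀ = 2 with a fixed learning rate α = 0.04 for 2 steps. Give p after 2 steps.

J′(p) = 4p³ - 12p
p₁ = 2 − 0.04·8 = 1.68
p₂ = 1.68 − 0.04·(-1.193472) = 1.72773888

1.72773888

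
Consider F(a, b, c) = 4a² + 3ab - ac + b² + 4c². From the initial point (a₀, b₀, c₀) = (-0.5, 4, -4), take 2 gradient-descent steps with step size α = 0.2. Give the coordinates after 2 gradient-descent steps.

∇F = (8a + 3b - c, 3a + 2b, -a + 8c)
Step 1: at (-0.5, 4, -4), ∇F = (12, 6.5, -31.5) → (-0.5, 4, -4) − 0.2·(12, 6.5, -31.5) = (-2.9, 2.7, 2.3)
Step 2: at (-2.9, 2.7, 2.3), ∇F = (-17.4, -3.3, 21.3) → (-2.9, 2.7, 2.3) − 0.2·(-17.4, -3.3, 21.3) = (0.58, 3.36, -1.96)

(0.58, 3.36, -1.96)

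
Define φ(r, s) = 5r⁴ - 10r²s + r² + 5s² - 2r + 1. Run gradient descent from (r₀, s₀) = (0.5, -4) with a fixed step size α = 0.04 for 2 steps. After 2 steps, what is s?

∇φ = (20r³ - 20rs + 2r - 2, -10r² + 10s)
Step 1: at (0.5, -4), ∇φ = (41.5, -42.5) → (0.5, -4) − 0.04·(41.5, -42.5) = (-1.16, -2.3)
Step 2: at (-1.16, -2.3), ∇φ = (-88.89792, -36.456) → (-1.16, -2.3) − 0.04·(-88.89792, -36.456) = (2.3959168, -0.84176)
s = -0.84176

-0.84176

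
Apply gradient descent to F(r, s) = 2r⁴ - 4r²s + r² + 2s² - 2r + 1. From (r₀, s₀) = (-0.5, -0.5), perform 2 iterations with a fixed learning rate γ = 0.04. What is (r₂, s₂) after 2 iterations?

(-0.12195968, -0.308384)

∇F = (8r³ - 8rs + 2r - 2, -4r² + 4s)
Step 1: at (-0.5, -0.5), ∇F = (-6, -3) → (-0.5, -0.5) − 0.04·(-6, -3) = (-0.26, -0.38)
Step 2: at (-0.26, -0.38), ∇F = (-3.451008, -1.7904) → (-0.26, -0.38) − 0.04·(-3.451008, -1.7904) = (-0.12195968, -0.308384)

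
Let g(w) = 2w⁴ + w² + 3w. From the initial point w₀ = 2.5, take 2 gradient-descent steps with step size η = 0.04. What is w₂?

g′(w) = 8w³ + 2w + 3
Step 1: g′(2.5) = 133; w₁ = 2.5 − 0.04·133 = -2.82
Step 2: g′(-2.82) = -182.046144; w₂ = -2.82 − 0.04·(-182.046144) = 4.46184576

4.46184576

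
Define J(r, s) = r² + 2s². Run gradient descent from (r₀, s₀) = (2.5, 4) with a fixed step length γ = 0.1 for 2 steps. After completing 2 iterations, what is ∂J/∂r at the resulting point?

3.2

∇J = (2r, 4s)
Step 1: at (2.5, 4), ∇J = (5, 16) → (2.5, 4) − 0.1·(5, 16) = (2, 2.4)
Step 2: at (2, 2.4), ∇J = (4, 9.6) → (2, 2.4) − 0.1·(4, 9.6) = (1.6, 1.44)
∂J/∂r at (1.6, 1.44) = 3.2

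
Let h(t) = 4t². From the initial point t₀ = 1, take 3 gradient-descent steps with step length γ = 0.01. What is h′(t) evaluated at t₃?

h′(t) = 8t
t₁ = 1 − 0.01·8 = 0.92
t₂ = 0.92 − 0.01·7.36 = 0.8464
t₃ = 0.8464 − 0.01·6.7712 = 0.778688
h′(t) at (0.778688) = 6.229504

6.229504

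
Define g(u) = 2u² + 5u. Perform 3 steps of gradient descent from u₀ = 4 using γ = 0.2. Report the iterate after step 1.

-0.2

g′(u) = 4u + 5
u₁ = 4 − 0.2·21 = -0.2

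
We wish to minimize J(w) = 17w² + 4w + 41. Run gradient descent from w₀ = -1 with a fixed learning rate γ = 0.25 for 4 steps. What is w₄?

J′(w) = 34w + 4
w₁ = -1 − 0.25·(-30) = 6.5
w₂ = 6.5 − 0.25·225 = -49.75
w₃ = -49.75 − 0.25·(-1687.5) = 372.125
w₄ = 372.125 − 0.25·12656.25 = -2791.9375

-2791.9375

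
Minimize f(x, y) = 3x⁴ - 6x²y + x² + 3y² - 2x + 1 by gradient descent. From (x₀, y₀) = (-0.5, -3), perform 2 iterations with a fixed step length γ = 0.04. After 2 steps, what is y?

-1.6488

∇f = (12x³ - 12xy + 2x - 2, -6x² + 6y)
Step 1: at (-0.5, -3), ∇f = (-22.5, -19.5) → (-0.5, -3) − 0.04·(-22.5, -19.5) = (0.4, -2.22)
Step 2: at (0.4, -2.22), ∇f = (10.224, -14.28) → (0.4, -2.22) − 0.04·(10.224, -14.28) = (-0.00896, -1.6488)
y = -1.6488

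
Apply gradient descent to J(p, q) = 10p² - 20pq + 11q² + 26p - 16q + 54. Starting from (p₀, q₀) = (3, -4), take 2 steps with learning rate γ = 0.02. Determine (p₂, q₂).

(-1, -0.2112)

∇J = (20p - 20q + 26, -20p + 22q - 16)
(p₁, q₁) = (3, -4) − 0.02·(166, -164) = (-0.32, -0.72)
(p₂, q₂) = (-0.32, -0.72) − 0.02·(34, -25.44) = (-1, -0.2112)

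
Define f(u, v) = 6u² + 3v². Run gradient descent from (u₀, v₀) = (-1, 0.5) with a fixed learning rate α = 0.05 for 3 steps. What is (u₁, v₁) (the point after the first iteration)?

∇f = (12u, 6v)
(u₁, v₁) = (-1, 0.5) − 0.05·(-12, 3) = (-0.4, 0.35)

(-0.4, 0.35)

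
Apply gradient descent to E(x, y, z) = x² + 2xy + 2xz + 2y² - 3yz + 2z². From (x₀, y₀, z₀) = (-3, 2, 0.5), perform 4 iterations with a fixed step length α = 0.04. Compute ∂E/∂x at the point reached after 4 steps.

1.77923072

∇E = (2x + 2y + 2z, 2x + 4y - 3z, 2x - 3y + 4z)
(x₁, y₁, z₁) = (-3, 2, 0.5) − 0.04·(-1, 0.5, -10) = (-2.96, 1.98, 0.9)
(x₂, y₂, z₂) = (-2.96, 1.98, 0.9) − 0.04·(-0.16, -0.7, -8.26) = (-2.9536, 2.008, 1.2304)
(x₃, y₃, z₃) = (-2.9536, 2.008, 1.2304) − 0.04·(0.5696, -1.5664, -7.0096) = (-2.976384, 2.070656, 1.510784)
(x₄, y₄, z₄) = (-2.976384, 2.070656, 1.510784) − 0.04·(1.210112, -2.202496, -6.1216) = (-3.02478848, 2.15875584, 1.755648)
∂E/∂x at (-3.02478848, 2.15875584, 1.755648) = 1.77923072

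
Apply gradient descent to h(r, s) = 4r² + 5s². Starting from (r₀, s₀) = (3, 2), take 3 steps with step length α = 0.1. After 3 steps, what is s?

0

∇h = (8r, 10s)
(r₁, s₁) = (3, 2) − 0.1·(24, 20) = (0.6, 0)
(r₂, s₂) = (0.6, 0) − 0.1·(4.8, 0) = (0.12, 0)
(r₃, s₃) = (0.12, 0) − 0.1·(0.96, 0) = (0.024, 0)
s = 0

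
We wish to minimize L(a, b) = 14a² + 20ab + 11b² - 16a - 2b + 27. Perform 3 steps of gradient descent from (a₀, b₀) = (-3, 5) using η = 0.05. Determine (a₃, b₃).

∇L = (28a + 20b - 16, 20a + 22b - 2)
Step 1: at (-3, 5), ∇L = (0, 48) → (-3, 5) − 0.05·(0, 48) = (-3, 2.6)
Step 2: at (-3, 2.6), ∇L = (-48, -4.8) → (-3, 2.6) − 0.05·(-48, -4.8) = (-0.6, 2.84)
Step 3: at (-0.6, 2.84), ∇L = (24, 48.48) → (-0.6, 2.84) − 0.05·(24, 48.48) = (-1.8, 0.416)

(-1.8, 0.416)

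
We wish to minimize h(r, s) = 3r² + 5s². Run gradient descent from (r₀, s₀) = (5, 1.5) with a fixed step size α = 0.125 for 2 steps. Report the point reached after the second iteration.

∇h = (6r, 10s)
(r₁, s₁) = (5, 1.5) − 0.125·(30, 15) = (1.25, -0.375)
(r₂, s₂) = (1.25, -0.375) − 0.125·(7.5, -3.75) = (0.3125, 0.09375)

(0.3125, 0.09375)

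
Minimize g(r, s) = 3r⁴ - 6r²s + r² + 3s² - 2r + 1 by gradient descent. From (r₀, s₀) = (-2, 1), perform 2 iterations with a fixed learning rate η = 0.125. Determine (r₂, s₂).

∇g = (12r³ - 12rs + 2r - 2, -6r² + 6s)
Step 1: at (-2, 1), ∇g = (-78, -18) → (-2, 1) − 0.125·(-78, -18) = (7.75, 3.25)
Step 2: at (7.75, 3.25), ∇g = (5297.0625, -340.875) → (7.75, 3.25) − 0.125·(5297.0625, -340.875) = (-654.3828125, 45.859375)

(-654.3828125, 45.859375)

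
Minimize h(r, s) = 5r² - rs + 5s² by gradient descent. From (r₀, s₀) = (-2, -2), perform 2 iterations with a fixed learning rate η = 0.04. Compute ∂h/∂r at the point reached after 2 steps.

-7.3728

∇h = (10r - s, -r + 10s)
(r₁, s₁) = (-2, -2) − 0.04·(-18, -18) = (-1.28, -1.28)
(r₂, s₂) = (-1.28, -1.28) − 0.04·(-11.52, -11.52) = (-0.8192, -0.8192)
∂h/∂r at (-0.8192, -0.8192) = -7.3728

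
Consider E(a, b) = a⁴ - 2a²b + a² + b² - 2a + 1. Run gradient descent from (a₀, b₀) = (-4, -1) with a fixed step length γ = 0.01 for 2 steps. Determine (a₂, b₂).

(-1.03952672, -0.618952)

∇E = (4a³ - 4ab + 2a - 2, -2a² + 2b)
(a₁, b₁) = (-4, -1) − 0.01·(-282, -34) = (-1.18, -0.66)
(a₂, b₂) = (-1.18, -0.66) − 0.01·(-14.047328, -4.1048) = (-1.03952672, -0.618952)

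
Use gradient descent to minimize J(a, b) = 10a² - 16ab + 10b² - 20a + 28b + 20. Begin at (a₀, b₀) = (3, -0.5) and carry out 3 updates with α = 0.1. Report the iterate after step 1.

(-1.8, 2.5)

∇J = (20a - 16b - 20, -16a + 20b + 28)
(a₁, b₁) = (3, -0.5) − 0.1·(48, -30) = (-1.8, 2.5)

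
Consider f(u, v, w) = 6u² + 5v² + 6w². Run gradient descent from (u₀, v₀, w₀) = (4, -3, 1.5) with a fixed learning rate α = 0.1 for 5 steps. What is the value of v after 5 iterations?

∇f = (12u, 10v, 12w)
(u₁, v₁, w₁) = (4, -3, 1.5) − 0.1·(48, -30, 18) = (-0.8, 0, -0.3)
(u₂, v₂, w₂) = (-0.8, 0, -0.3) − 0.1·(-9.6, 0, -3.6) = (0.16, 0, 0.06)
(u₃, v₃, w₃) = (0.16, 0, 0.06) − 0.1·(1.92, 0, 0.72) = (-0.032, 0, -0.012)
(u₄, v₄, w₄) = (-0.032, 0, -0.012) − 0.1·(-0.384, 0, -0.144) = (0.0064, 0, 0.0024)
(u₅, v₅, w₅) = (0.0064, 0, 0.0024) − 0.1·(0.0768, 0, 0.0288) = (-0.00128, 0, -0.00048)
v = 0

0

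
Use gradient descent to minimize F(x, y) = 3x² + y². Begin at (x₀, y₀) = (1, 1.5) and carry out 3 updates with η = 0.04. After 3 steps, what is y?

1.168032

∇F = (6x, 2y)
(x₁, y₁) = (1, 1.5) − 0.04·(6, 3) = (0.76, 1.38)
(x₂, y₂) = (0.76, 1.38) − 0.04·(4.56, 2.76) = (0.5776, 1.2696)
(x₃, y₃) = (0.5776, 1.2696) − 0.04·(3.4656, 2.5392) = (0.438976, 1.168032)
y = 1.168032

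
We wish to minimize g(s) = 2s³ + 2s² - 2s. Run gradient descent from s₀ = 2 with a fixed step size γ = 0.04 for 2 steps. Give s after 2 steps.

g′(s) = 6s² + 4s - 2
s₁ = 2 − 0.04·30 = 0.8
s₂ = 0.8 − 0.04·5.04 = 0.5984

0.5984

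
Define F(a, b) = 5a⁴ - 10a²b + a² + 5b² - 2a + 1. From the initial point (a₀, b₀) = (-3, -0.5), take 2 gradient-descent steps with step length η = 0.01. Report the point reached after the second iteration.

(-1.3023904, 1.17784)

∇F = (20a³ - 20ab + 2a - 2, -10a² + 10b)
Step 1: at (-3, -0.5), ∇F = (-578, -95) → (-3, -0.5) − 0.01·(-578, -95) = (2.78, 0.45)
Step 2: at (2.78, 0.45), ∇F = (408.23904, -72.784) → (2.78, 0.45) − 0.01·(408.23904, -72.784) = (-1.3023904, 1.17784)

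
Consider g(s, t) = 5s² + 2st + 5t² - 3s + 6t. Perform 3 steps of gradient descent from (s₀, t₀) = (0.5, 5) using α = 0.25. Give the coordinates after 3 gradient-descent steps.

(-19.75, -26.5)

∇g = (10s + 2t - 3, 2s + 10t + 6)
(s₁, t₁) = (0.5, 5) − 0.25·(12, 57) = (-2.5, -9.25)
(s₂, t₂) = (-2.5, -9.25) − 0.25·(-46.5, -91.5) = (9.125, 13.625)
(s₃, t₃) = (9.125, 13.625) − 0.25·(115.5, 160.5) = (-19.75, -26.5)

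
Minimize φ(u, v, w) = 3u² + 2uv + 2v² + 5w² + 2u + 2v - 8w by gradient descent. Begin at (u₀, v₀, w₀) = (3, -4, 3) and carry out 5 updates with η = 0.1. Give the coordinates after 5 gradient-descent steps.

(0.296, -1.2, 0.8)

∇φ = (6u + 2v + 2, 2u + 4v + 2, 10w - 8)
(u₁, v₁, w₁) = (3, -4, 3) − 0.1·(12, -8, 22) = (1.8, -3.2, 0.8)
(u₂, v₂, w₂) = (1.8, -3.2, 0.8) − 0.1·(6.4, -7.2, 0) = (1.16, -2.48, 0.8)
(u₃, v₃, w₃) = (1.16, -2.48, 0.8) − 0.1·(4, -5.6, 0) = (0.76, -1.92, 0.8)
(u₄, v₄, w₄) = (0.76, -1.92, 0.8) − 0.1·(2.72, -4.16, 0) = (0.488, -1.504, 0.8)
(u₅, v₅, w₅) = (0.488, -1.504, 0.8) − 0.1·(1.92, -3.04, 0) = (0.296, -1.2, 0.8)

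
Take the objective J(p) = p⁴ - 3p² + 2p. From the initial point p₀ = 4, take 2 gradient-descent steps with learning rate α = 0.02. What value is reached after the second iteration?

-0.77644544

J′(p) = 4p³ - 6p + 2
p₁ = 4 − 0.02·234 = -0.68
p₂ = -0.68 − 0.02·4.822272 = -0.77644544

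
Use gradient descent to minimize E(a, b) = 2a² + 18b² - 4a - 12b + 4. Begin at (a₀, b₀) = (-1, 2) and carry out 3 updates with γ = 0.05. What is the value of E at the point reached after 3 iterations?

15.204352

∇E = (4a - 4, 36b - 12)
(a₁, b₁) = (-1, 2) − 0.05·(-8, 60) = (-0.6, -1)
(a₂, b₂) = (-0.6, -1) − 0.05·(-6.4, -48) = (-0.28, 1.4)
(a₃, b₃) = (-0.28, 1.4) − 0.05·(-5.12, 38.4) = (-0.024, -0.52)
E(-0.024, -0.52) = 15.204352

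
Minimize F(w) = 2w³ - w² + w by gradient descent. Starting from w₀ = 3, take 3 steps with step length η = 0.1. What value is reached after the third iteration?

F′(w) = 6w² - 2w + 1
Step 1: F′(3) = 49; w₁ = 3 − 0.1·49 = -1.9
Step 2: F′(-1.9) = 26.46; w₂ = -1.9 − 0.1·26.46 = -4.546
Step 3: F′(-4.546) = 134.088696; w₃ = -4.546 − 0.1·134.088696 = -17.9548696

-17.9548696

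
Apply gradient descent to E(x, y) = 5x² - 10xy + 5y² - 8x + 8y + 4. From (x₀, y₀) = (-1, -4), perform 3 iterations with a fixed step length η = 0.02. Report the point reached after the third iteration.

∇E = (10x - 10y - 8, -10x + 10y + 8)
(x₁, y₁) = (-1, -4) − 0.02·(22, -22) = (-1.44, -3.56)
(x₂, y₂) = (-1.44, -3.56) − 0.02·(13.2, -13.2) = (-1.704, -3.296)
(x₃, y₃) = (-1.704, -3.296) − 0.02·(7.92, -7.92) = (-1.8624, -3.1376)

(-1.8624, -3.1376)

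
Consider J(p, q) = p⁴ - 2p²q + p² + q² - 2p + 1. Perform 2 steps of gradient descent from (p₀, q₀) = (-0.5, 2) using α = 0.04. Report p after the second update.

-0.53065472

∇J = (4p³ - 4pq + 2p - 2, -2p² + 2q)
Step 1: at (-0.5, 2), ∇J = (0.5, 3.5) → (-0.5, 2) − 0.04·(0.5, 3.5) = (-0.52, 1.86)
Step 2: at (-0.52, 1.86), ∇J = (0.266368, 3.1792) → (-0.52, 1.86) − 0.04·(0.266368, 3.1792) = (-0.53065472, 1.732832)
p = -0.53065472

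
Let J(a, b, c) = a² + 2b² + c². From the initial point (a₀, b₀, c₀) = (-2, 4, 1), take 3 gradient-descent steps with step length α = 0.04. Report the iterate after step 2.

(-1.6928, 2.8224, 0.8464)

∇J = (2a, 4b, 2c)
Step 1: at (-2, 4, 1), ∇J = (-4, 16, 2) → (-2, 4, 1) − 0.04·(-4, 16, 2) = (-1.84, 3.36, 0.92)
Step 2: at (-1.84, 3.36, 0.92), ∇J = (-3.68, 13.44, 1.84) → (-1.84, 3.36, 0.92) − 0.04·(-3.68, 13.44, 1.84) = (-1.6928, 2.8224, 0.8464)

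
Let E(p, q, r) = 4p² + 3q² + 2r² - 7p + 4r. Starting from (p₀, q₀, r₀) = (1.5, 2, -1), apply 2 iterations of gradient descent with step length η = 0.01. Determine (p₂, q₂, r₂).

∇E = (8p - 7, 6q, 4r + 4)
Step 1: at (1.5, 2, -1), ∇E = (5, 12, 0) → (1.5, 2, -1) − 0.01·(5, 12, 0) = (1.45, 1.88, -1)
Step 2: at (1.45, 1.88, -1), ∇E = (4.6, 11.28, 0) → (1.45, 1.88, -1) − 0.01·(4.6, 11.28, 0) = (1.404, 1.7672, -1)

(1.404, 1.7672, -1)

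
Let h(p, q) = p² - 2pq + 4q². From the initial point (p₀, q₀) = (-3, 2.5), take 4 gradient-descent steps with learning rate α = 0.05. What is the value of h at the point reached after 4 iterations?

2.3106591025

∇h = (2p - 2q, -2p + 8q)
(p₁, q₁) = (-3, 2.5) − 0.05·(-11, 26) = (-2.45, 1.2)
(p₂, q₂) = (-2.45, 1.2) − 0.05·(-7.3, 14.5) = (-2.085, 0.475)
(p₃, q₃) = (-2.085, 0.475) − 0.05·(-5.12, 7.97) = (-1.829, 0.0765)
(p₄, q₄) = (-1.829, 0.0765) − 0.05·(-3.811, 4.27) = (-1.63845, -0.137)
h(-1.63845, -0.137) = 2.3106591025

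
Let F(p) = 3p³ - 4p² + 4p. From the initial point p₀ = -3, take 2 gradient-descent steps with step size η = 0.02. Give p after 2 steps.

-10.918632

F′(p) = 9p² - 8p + 4
p₁ = -3 − 0.02·109 = -5.18
p₂ = -5.18 − 0.02·286.9316 = -10.918632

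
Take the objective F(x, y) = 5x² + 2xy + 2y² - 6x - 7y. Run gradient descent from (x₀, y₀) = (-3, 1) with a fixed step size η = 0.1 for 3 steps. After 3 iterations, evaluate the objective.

-6.45344

∇F = (10x + 2y - 6, 2x + 4y - 7)
(x₁, y₁) = (-3, 1) − 0.1·(-34, -9) = (0.4, 1.9)
(x₂, y₂) = (0.4, 1.9) − 0.1·(1.8, 1.4) = (0.22, 1.76)
(x₃, y₃) = (0.22, 1.76) − 0.1·(-0.28, 0.48) = (0.248, 1.712)
F(0.248, 1.712) = -6.45344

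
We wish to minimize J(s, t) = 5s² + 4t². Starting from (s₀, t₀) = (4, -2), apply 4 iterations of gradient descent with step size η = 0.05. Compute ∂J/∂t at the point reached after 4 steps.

-2.0736

∇J = (10s, 8t)
Step 1: at (4, -2), ∇J = (40, -16) → (4, -2) − 0.05·(40, -16) = (2, -1.2)
Step 2: at (2, -1.2), ∇J = (20, -9.6) → (2, -1.2) − 0.05·(20, -9.6) = (1, -0.72)
Step 3: at (1, -0.72), ∇J = (10, -5.76) → (1, -0.72) − 0.05·(10, -5.76) = (0.5, -0.432)
Step 4: at (0.5, -0.432), ∇J = (5, -3.456) → (0.5, -0.432) − 0.05·(5, -3.456) = (0.25, -0.2592)
∂J/∂t at (0.25, -0.2592) = -2.0736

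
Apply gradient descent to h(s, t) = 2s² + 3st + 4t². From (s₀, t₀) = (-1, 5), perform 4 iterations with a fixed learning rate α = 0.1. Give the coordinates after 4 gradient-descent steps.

(-0.9561, 0.5117)

∇h = (4s + 3t, 3s + 8t)
Step 1: at (-1, 5), ∇h = (11, 37) → (-1, 5) − 0.1·(11, 37) = (-2.1, 1.3)
Step 2: at (-2.1, 1.3), ∇h = (-4.5, 4.1) → (-2.1, 1.3) − 0.1·(-4.5, 4.1) = (-1.65, 0.89)
Step 3: at (-1.65, 0.89), ∇h = (-3.93, 2.17) → (-1.65, 0.89) − 0.1·(-3.93, 2.17) = (-1.257, 0.673)
Step 4: at (-1.257, 0.673), ∇h = (-3.009, 1.613) → (-1.257, 0.673) − 0.1·(-3.009, 1.613) = (-0.9561, 0.5117)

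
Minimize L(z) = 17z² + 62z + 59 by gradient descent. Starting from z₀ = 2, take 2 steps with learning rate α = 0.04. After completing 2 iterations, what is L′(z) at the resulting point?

16.848

L′(z) = 34z + 62
Step 1: L′(2) = 130; z₁ = 2 − 0.04·130 = -3.2
Step 2: L′(-3.2) = -46.8; z₂ = -3.2 − 0.04·(-46.8) = -1.328
L′(z) at (-1.328) = 16.848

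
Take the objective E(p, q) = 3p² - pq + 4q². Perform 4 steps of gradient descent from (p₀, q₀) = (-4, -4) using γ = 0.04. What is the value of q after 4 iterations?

-1.11480832

∇E = (6p - q, -p + 8q)
(p₁, q₁) = (-4, -4) − 0.04·(-20, -28) = (-3.2, -2.88)
(p₂, q₂) = (-3.2, -2.88) − 0.04·(-16.32, -19.84) = (-2.5472, -2.0864)
(p₃, q₃) = (-2.5472, -2.0864) − 0.04·(-13.1968, -14.144) = (-2.019328, -1.52064)
(p₄, q₄) = (-2.019328, -1.52064) − 0.04·(-10.595328, -10.145792) = (-1.59551488, -1.11480832)
q = -1.11480832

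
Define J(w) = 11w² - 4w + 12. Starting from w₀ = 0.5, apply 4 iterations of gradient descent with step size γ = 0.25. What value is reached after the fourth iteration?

130.65625

J′(w) = 22w - 4
Step 1: J′(0.5) = 7; w₁ = 0.5 − 0.25·7 = -1.25
Step 2: J′(-1.25) = -31.5; w₂ = -1.25 − 0.25·(-31.5) = 6.625
Step 3: J′(6.625) = 141.75; w₃ = 6.625 − 0.25·141.75 = -28.8125
Step 4: J′(-28.8125) = -637.875; w₄ = -28.8125 − 0.25·(-637.875) = 130.65625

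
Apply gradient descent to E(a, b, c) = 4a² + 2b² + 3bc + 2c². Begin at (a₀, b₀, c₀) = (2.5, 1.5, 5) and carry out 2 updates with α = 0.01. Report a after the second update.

∇E = (8a, 4b + 3c, 3b + 4c)
Step 1: at (2.5, 1.5, 5), ∇E = (20, 21, 24.5) → (2.5, 1.5, 5) − 0.01·(20, 21, 24.5) = (2.3, 1.29, 4.755)
Step 2: at (2.3, 1.29, 4.755), ∇E = (18.4, 19.425, 22.89) → (2.3, 1.29, 4.755) − 0.01·(18.4, 19.425, 22.89) = (2.116, 1.09575, 4.5261)
a = 2.116

2.116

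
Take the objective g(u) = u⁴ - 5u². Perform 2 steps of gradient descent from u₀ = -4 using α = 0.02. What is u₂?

g′(u) = 4u³ - 10u
Step 1: g′(-4) = -216; u₁ = -4 − 0.02·(-216) = 0.32
Step 2: g′(0.32) = -3.068928; u₂ = 0.32 − 0.02·(-3.068928) = 0.38137856

0.38137856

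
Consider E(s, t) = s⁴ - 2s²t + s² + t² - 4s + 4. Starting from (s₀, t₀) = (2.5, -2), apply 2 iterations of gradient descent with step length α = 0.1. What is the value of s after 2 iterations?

76.61965

∇E = (4s³ - 4st + 2s - 4, -2s² + 2t)
Step 1: at (2.5, -2), ∇E = (83.5, -16.5) → (2.5, -2) − 0.1·(83.5, -16.5) = (-5.85, -0.35)
Step 2: at (-5.85, -0.35), ∇E = (-824.6965, -69.145) → (-5.85, -0.35) − 0.1·(-824.6965, -69.145) = (76.61965, 6.5645)
s = 76.61965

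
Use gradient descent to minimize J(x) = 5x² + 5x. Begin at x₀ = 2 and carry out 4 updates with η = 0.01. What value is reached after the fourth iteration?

1.14025

J′(x) = 10x + 5
x₁ = 2 − 0.01·25 = 1.75
x₂ = 1.75 − 0.01·22.5 = 1.525
x₃ = 1.525 − 0.01·20.25 = 1.3225
x₄ = 1.3225 − 0.01·18.225 = 1.14025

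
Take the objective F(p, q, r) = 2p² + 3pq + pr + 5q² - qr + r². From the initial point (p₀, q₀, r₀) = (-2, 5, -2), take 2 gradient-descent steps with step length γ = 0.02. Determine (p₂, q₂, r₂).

(-2.1412, 3.3544, -1.5852)

∇F = (4p + 3q + r, 3p + 10q - r, p - q + 2r)
Step 1: at (-2, 5, -2), ∇F = (5, 46, -11) → (-2, 5, -2) − 0.02·(5, 46, -11) = (-2.1, 4.08, -1.78)
Step 2: at (-2.1, 4.08, -1.78), ∇F = (2.06, 36.28, -9.74) → (-2.1, 4.08, -1.78) − 0.02·(2.06, 36.28, -9.74) = (-2.1412, 3.3544, -1.5852)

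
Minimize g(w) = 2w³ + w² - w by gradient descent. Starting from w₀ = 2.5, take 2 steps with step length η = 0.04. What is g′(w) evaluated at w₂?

g′(w) = 6w² + 2w - 1
Step 1: g′(2.5) = 41.5; w₁ = 2.5 − 0.04·41.5 = 0.84
Step 2: g′(0.84) = 4.9136; w₂ = 0.84 − 0.04·4.9136 = 0.643456
g′(w) at (0.643456) = 2.771125743616

2.771125743616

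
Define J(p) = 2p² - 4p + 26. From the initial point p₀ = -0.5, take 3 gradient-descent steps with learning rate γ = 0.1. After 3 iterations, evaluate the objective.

24.209952

J′(p) = 4p - 4
Step 1: J′(-0.5) = -6; p₁ = -0.5 − 0.1·(-6) = 0.1
Step 2: J′(0.1) = -3.6; p₂ = 0.1 − 0.1·(-3.6) = 0.46
Step 3: J′(0.46) = -2.16; p₃ = 0.46 − 0.1·(-2.16) = 0.676
J(0.676) = 24.209952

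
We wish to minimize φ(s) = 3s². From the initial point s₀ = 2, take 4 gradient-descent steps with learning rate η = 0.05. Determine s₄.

φ′(s) = 6s
s₁ = 2 − 0.05·12 = 1.4
s₂ = 1.4 − 0.05·8.4 = 0.98
s₃ = 0.98 − 0.05·5.88 = 0.686
s₄ = 0.686 − 0.05·4.116 = 0.4802

0.4802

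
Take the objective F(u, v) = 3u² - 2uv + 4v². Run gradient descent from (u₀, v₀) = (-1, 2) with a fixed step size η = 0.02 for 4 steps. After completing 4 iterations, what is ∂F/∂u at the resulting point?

-4.23229952

∇F = (6u - 2v, -2u + 8v)
(u₁, v₁) = (-1, 2) − 0.02·(-10, 18) = (-0.8, 1.64)
(u₂, v₂) = (-0.8, 1.64) − 0.02·(-8.08, 14.72) = (-0.6384, 1.3456)
(u₃, v₃) = (-0.6384, 1.3456) − 0.02·(-6.5216, 12.0416) = (-0.507968, 1.104768)
(u₄, v₄) = (-0.507968, 1.104768) − 0.02·(-5.257344, 9.85408) = (-0.40282112, 0.9076864)
∂F/∂u at (-0.40282112, 0.9076864) = -4.23229952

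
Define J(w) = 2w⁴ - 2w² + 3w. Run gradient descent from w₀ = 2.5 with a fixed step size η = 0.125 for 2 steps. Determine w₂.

J′(w) = 8w³ - 4w + 3
w₁ = 2.5 − 0.125·118 = -12.25
w₂ = -12.25 − 0.125·(-14654.125) = 1819.515625

1819.515625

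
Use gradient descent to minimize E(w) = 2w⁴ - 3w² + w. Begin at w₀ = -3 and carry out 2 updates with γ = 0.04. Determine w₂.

-31.17736704

E′(w) = 8w³ - 6w + 1
Step 1: E′(-3) = -197; w₁ = -3 − 0.04·(-197) = 4.88
Step 2: E′(4.88) = 901.434176; w₂ = 4.88 − 0.04·901.434176 = -31.17736704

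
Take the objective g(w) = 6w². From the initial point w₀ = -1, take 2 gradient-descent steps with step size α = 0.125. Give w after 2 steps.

g′(w) = 12w
Step 1: g′(-1) = -12; w₁ = -1 − 0.125·(-12) = 0.5
Step 2: g′(0.5) = 6; w₂ = 0.5 − 0.125·6 = -0.25

-0.25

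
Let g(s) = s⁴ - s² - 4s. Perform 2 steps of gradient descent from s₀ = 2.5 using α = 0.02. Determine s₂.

1.33326344

g′(s) = 4s³ - 2s - 4
s₁ = 2.5 − 0.02·53.5 = 1.43
s₂ = 1.43 − 0.02·4.836828 = 1.33326344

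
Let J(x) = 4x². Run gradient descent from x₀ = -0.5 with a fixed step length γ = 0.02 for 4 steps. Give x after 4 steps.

J′(x) = 8x
Step 1: J′(-0.5) = -4; x₁ = -0.5 − 0.02·(-4) = -0.42
Step 2: J′(-0.42) = -3.36; x₂ = -0.42 − 0.02·(-3.36) = -0.3528
Step 3: J′(-0.3528) = -2.8224; x₃ = -0.3528 − 0.02·(-2.8224) = -0.296352
Step 4: J′(-0.296352) = -2.370816; x₄ = -0.296352 − 0.02·(-2.370816) = -0.24893568

-0.24893568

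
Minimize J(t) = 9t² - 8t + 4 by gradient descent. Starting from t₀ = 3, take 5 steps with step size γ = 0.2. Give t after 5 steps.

J′(t) = 18t - 8
Step 1: J′(3) = 46; t₁ = 3 − 0.2·46 = -6.2
Step 2: J′(-6.2) = -119.6; t₂ = -6.2 − 0.2·(-119.6) = 17.72
Step 3: J′(17.72) = 310.96; t₃ = 17.72 − 0.2·310.96 = -44.472
Step 4: J′(-44.472) = -808.496; t₄ = -44.472 − 0.2·(-808.496) = 117.2272
Step 5: J′(117.2272) = 2102.0896; t₅ = 117.2272 − 0.2·2102.0896 = -303.19072

-303.19072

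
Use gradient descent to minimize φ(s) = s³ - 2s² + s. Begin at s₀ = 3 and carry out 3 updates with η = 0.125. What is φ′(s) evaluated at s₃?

φ′(s) = 3s² - 4s + 1
s₁ = 3 − 0.125·16 = 1
s₂ = 1 − 0.125·0 = 1
s₃ = 1 − 0.125·0 = 1
φ′(s) at (1) = 0

0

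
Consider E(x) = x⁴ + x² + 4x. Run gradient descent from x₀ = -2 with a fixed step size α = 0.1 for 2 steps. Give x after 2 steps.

-0.1312

E′(x) = 4x³ + 2x + 4
x₁ = -2 − 0.1·(-32) = 1.2
x₂ = 1.2 − 0.1·13.312 = -0.1312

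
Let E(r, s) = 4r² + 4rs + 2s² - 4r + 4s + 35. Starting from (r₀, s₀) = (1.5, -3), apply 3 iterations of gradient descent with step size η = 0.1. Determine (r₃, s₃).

∇E = (8r + 4s - 4, 4r + 4s + 4)
Step 1: at (1.5, -3), ∇E = (-4, -2) → (1.5, -3) − 0.1·(-4, -2) = (1.9, -2.8)
Step 2: at (1.9, -2.8), ∇E = (0, 0.4) → (1.9, -2.8) − 0.1·(0, 0.4) = (1.9, -2.84)
Step 3: at (1.9, -2.84), ∇E = (-0.16, 0.24) → (1.9, -2.84) − 0.1·(-0.16, 0.24) = (1.916, -2.864)

(1.916, -2.864)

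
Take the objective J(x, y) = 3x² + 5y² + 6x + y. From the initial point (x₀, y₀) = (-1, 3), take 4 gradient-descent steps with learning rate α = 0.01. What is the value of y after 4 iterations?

∇J = (6x + 6, 10y + 1)
Step 1: at (-1, 3), ∇J = (0, 31) → (-1, 3) − 0.01·(0, 31) = (-1, 2.69)
Step 2: at (-1, 2.69), ∇J = (0, 27.9) → (-1, 2.69) − 0.01·(0, 27.9) = (-1, 2.411)
Step 3: at (-1, 2.411), ∇J = (0, 25.11) → (-1, 2.411) − 0.01·(0, 25.11) = (-1, 2.1599)
Step 4: at (-1, 2.1599), ∇J = (0, 22.599) → (-1, 2.1599) − 0.01·(0, 22.599) = (-1, 1.93391)
y = 1.93391

1.93391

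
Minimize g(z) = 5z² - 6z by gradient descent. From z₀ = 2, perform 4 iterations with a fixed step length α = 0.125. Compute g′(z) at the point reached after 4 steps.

0.0546875

g′(z) = 10z - 6
Step 1: g′(2) = 14; z₁ = 2 − 0.125·14 = 0.25
Step 2: g′(0.25) = -3.5; z₂ = 0.25 − 0.125·(-3.5) = 0.6875
Step 3: g′(0.6875) = 0.875; z₃ = 0.6875 − 0.125·0.875 = 0.578125
Step 4: g′(0.578125) = -0.21875; z₄ = 0.578125 − 0.125·(-0.21875) = 0.60546875
g′(z) at (0.60546875) = 0.0546875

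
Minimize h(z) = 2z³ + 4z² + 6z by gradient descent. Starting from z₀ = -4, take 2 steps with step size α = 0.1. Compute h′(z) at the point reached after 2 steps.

33513.76

h′(z) = 6z² + 8z + 6
Step 1: h′(-4) = 70; z₁ = -4 − 0.1·70 = -11
Step 2: h′(-11) = 644; z₂ = -11 − 0.1·644 = -75.4
h′(z) at (-75.4) = 33513.76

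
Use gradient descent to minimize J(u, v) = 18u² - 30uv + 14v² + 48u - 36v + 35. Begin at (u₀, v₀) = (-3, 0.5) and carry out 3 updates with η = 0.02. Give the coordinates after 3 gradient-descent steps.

(-1.82592, -0.663296)

∇J = (36u - 30v + 48, -30u + 28v - 36)
(u₁, v₁) = (-3, 0.5) − 0.02·(-75, 68) = (-1.5, -0.86)
(u₂, v₂) = (-1.5, -0.86) − 0.02·(19.8, -15.08) = (-1.896, -0.5584)
(u₃, v₃) = (-1.896, -0.5584) − 0.02·(-3.504, 5.2448) = (-1.82592, -0.663296)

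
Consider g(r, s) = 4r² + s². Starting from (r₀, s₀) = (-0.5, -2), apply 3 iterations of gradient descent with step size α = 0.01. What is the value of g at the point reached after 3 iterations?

4.1497245248

∇g = (8r, 2s)
Step 1: at (-0.5, -2), ∇g = (-4, -4) → (-0.5, -2) − 0.01·(-4, -4) = (-0.46, -1.96)
Step 2: at (-0.46, -1.96), ∇g = (-3.68, -3.92) → (-0.46, -1.96) − 0.01·(-3.68, -3.92) = (-0.4232, -1.9208)
Step 3: at (-0.4232, -1.9208), ∇g = (-3.3856, -3.8416) → (-0.4232, -1.9208) − 0.01·(-3.3856, -3.8416) = (-0.389344, -1.882384)
g(-0.389344, -1.882384) = 4.1497245248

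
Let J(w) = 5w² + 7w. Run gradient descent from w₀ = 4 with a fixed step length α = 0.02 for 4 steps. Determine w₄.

J′(w) = 10w + 7
w₁ = 4 − 0.02·47 = 3.06
w₂ = 3.06 − 0.02·37.6 = 2.308
w₃ = 2.308 − 0.02·30.08 = 1.7064
w₄ = 1.7064 − 0.02·24.064 = 1.22512

1.22512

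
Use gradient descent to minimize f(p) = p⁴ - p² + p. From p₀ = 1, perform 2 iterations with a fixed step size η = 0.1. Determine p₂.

0.6028

f′(p) = 4p³ - 2p + 1
p₁ = 1 − 0.1·3 = 0.7
p₂ = 0.7 − 0.1·0.972 = 0.6028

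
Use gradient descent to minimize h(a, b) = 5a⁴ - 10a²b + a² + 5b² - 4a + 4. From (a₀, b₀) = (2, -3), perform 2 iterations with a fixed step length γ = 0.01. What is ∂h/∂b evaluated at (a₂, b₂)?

∇h = (20a³ - 20ab + 2a - 4, -10a² + 10b)
(a₁, b₁) = (2, -3) − 0.01·(280, -70) = (-0.8, -2.3)
(a₂, b₂) = (-0.8, -2.3) − 0.01·(-52.64, -29.4) = (-0.2736, -2.006)
∂h/∂b at (-0.2736, -2.006) = -20.8085696

-20.8085696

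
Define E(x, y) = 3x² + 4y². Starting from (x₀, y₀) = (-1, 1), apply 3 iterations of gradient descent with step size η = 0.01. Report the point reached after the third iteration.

(-0.830584, 0.778688)

∇E = (6x, 8y)
(x₁, y₁) = (-1, 1) − 0.01·(-6, 8) = (-0.94, 0.92)
(x₂, y₂) = (-0.94, 0.92) − 0.01·(-5.64, 7.36) = (-0.8836, 0.8464)
(x₃, y₃) = (-0.8836, 0.8464) − 0.01·(-5.3016, 6.7712) = (-0.830584, 0.778688)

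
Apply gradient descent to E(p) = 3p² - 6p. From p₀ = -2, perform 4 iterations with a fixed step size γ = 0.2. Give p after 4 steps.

E′(p) = 6p - 6
Step 1: E′(-2) = -18; p₁ = -2 − 0.2·(-18) = 1.6
Step 2: E′(1.6) = 3.6; p₂ = 1.6 − 0.2·3.6 = 0.88
Step 3: E′(0.88) = -0.72; p₃ = 0.88 − 0.2·(-0.72) = 1.024
Step 4: E′(1.024) = 0.144; p₄ = 1.024 − 0.2·0.144 = 0.9952

0.9952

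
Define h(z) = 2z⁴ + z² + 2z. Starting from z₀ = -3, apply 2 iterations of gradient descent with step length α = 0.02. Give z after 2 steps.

0.86496

h′(z) = 8z³ + 2z + 2
z₁ = -3 − 0.02·(-220) = 1.4
z₂ = 1.4 − 0.02·26.752 = 0.86496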